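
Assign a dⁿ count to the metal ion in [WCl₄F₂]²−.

d2

Each chloride is −1; each fluoride is −1; balancing the −2 overall charge requires W(IV).
W sits in group 6, so the d-electron count is 6 − 4 = 2.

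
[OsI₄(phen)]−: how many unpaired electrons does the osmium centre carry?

1

Each iodide is −1; 1,10-phenanthroline is neutral; balancing the −1 overall charge requires Os(III).
Os sits in group 8, so the d-electron count is 8 − 3 = 5.
Counting donor atoms: 4×iodide (monodentate) → 4 donors; 1×1,10-phenanthroline (bidentate) → 2 donors. Coordination number = 6.
The spin state decides the count: a 5d ion has a large Δₒ and is invariably low-spin.
An octahedral low-spin d⁵ ion is t₂g⁵e_g⁰, giving 1 unpaired electron.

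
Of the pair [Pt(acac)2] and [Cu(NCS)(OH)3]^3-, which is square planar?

[Pt(acac)2]

For [Pt(acac)2]: Summing ligand charges against the 0 overall charge gives an oxidation state of +2 for platinum. Group 10 minus oxidation state 2 gives a d⁸ configuration. A 5d d⁸ ion has a large crystal-field splitting; square planar leaves the high-energy d_{x²−y²} orbital empty and maximises CFSE. → square planar.
For [Cu(NCS)(OH)3]^3-: Ligand charges: each isothiocyanate is −1; each hydroxide is −1. With an overall charge of −3 the copper centre must be in the +1 oxidation state. Copper is a group-11 element; Cu(I) is therefore d¹⁰. A d¹⁰ ion has no crystal-field stabilisation preference between square planar and tetrahedral, so four ligands adopt the sterically favoured tetrahedral geometry. → tetrahedral.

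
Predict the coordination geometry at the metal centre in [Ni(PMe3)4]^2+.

Ligand charges: trimethylphosphine is neutral. With an overall charge of +2 the nickel centre must be in the +2 oxidation state.
Ni sits in group 10, so the d-electron count is 10 − 2 = 8.
With 4 monodentate ligands the coordination number is 4.
Trimethylphosphine is a strong-field ligand (high in the spectrochemical series).
A 3d d⁸ ion with strong-field ligands gains enough CFSE to favour square planar over tetrahedral.

square planar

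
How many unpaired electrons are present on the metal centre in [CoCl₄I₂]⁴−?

3

Each chloride is −1; each iodide is −1; balancing the −4 overall charge requires Co(II).
Group 9 minus oxidation state 2 gives a d⁷ configuration.
The spin state decides the count: Chloride and iodide are weak-field ligands for a first-row metal, so the complex is high-spin.
An octahedral high-spin d⁷ ion is t₂g⁵e_g², giving 3 unpaired electrons.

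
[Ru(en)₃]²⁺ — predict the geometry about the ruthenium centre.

octahedral

Ligand charges: ethylenediamine is neutral. With an overall charge of +2 the ruthenium centre must be in the +2 oxidation state.
Ruthenium is a group-8 element; Ru(II) is therefore d⁶.
Counting donor atoms: 3×ethylenediamine (bidentate) → 6 donors. Coordination number = 6.
Six donors around a single metal centre give an octahedral coordination sphere.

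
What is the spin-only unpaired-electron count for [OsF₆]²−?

Ligand charges: each fluoride is −1. With an overall charge of −2 the osmium centre must be in the +4 oxidation state.
Group 8 minus oxidation state 4 gives a d⁴ configuration.
The spin state decides the count: a 5d ion has a large Δₒ and is invariably low-spin.
An octahedral low-spin d⁴ ion is t₂g⁴e_g⁰, giving 2 unpaired electrons.

2 unpaired electrons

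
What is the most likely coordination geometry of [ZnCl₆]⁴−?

octahedral

Each chloride is −1; balancing the −4 overall charge requires Zn(II).
Zinc is a group-12 element; Zn(II) is therefore d¹⁰.
With 6 monodentate ligands the coordination number is 6.
Six donors around a single metal centre give an octahedral coordination sphere.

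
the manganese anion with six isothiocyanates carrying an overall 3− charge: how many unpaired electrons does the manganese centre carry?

Ligand charges: each isothiocyanate is −1. With an overall charge of −3 the manganese centre must be in the +3 oxidation state.
Mn sits in group 7, so the d-electron count is 7 − 3 = 4.
The spin state decides the count: Isothiocyanate is a weak-field ligand for a first-row metal, so the complex is high-spin.
An octahedral high-spin d⁴ ion is t₂g³e_g¹, giving 4 unpaired electrons.

4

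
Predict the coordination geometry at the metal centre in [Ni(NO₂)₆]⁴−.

Summing ligand charges against the −4 overall charge gives an oxidation state of +2 for nickel.
Nickel is a group-10 element; Ni(II) is therefore d⁸.
Coordination number: 6.
Six donors around a single metal centre give an octahedral coordination sphere.

octahedral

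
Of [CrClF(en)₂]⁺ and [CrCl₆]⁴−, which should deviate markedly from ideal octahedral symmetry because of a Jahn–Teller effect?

[CrCl₆]⁴−

[CrClF(en)₂]⁺: Summing ligand charges against the +1 overall charge gives an oxidation state of +3 for chromium. Chromium is a group-6 element; Cr(III) is therefore d³. The d³ configuration leaves the e_g set evenly filled (or empty) — no strong Jahn–Teller driving force.
[CrCl₆]⁴−: Each chloride is −1; balancing the −4 overall charge requires Cr(II). Cr sits in group 6, so the d-electron count is 6 − 2 = 4. Chloride is a weak-field ligand for a first-row metal, so the complex is high-spin. The t₂g³e_g¹ (high-spin) configuration has an unevenly filled e_g set; the Jahn–Teller theorem predicts a tetragonal distortion (typically axial elongation) to lift the degeneracy.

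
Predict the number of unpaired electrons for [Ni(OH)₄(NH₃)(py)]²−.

2 unpaired electrons

Ligand charges: each hydroxide is −1; ammonia is neutral; pyridine is neutral. With an overall charge of −2 the nickel centre must be in the +2 oxidation state.
Nickel is a group-10 element; Ni(II) is therefore d⁸.
In an octahedral field the d⁸ configuration is t₂g⁶e_g² (only one arrangement possible), giving 2 unpaired electrons.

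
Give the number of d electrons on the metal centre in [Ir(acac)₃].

Summing ligand charges against the 0 overall charge gives an oxidation state of +3 for iridium.
Ir sits in group 9, so the d-electron count is 9 − 3 = 6.

d⁶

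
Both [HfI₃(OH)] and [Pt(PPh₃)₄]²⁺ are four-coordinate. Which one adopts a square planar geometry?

[Pt(PPh₃)₄]²⁺

For [HfI₃(OH)]: Ligand charges: each iodide is −1; each hydroxide is −1. With an overall charge of 0 the hafnium centre must be in the +4 oxidation state. Group 4 minus oxidation state 4 gives a d⁰ configuration. A d⁰ ion has no crystal-field stabilisation preference between square planar and tetrahedral, so four ligands adopt the sterically favoured tetrahedral geometry. → tetrahedral.
For [Pt(PPh₃)₄]²⁺: Triphenylphosphine is neutral; balancing the +2 overall charge requires Pt(II). Group 10 minus oxidation state 2 gives a d⁸ configuration. A 5d d⁸ ion has a large crystal-field splitting; square planar leaves the high-energy d_{x²−y²} orbital empty and maximises CFSE. → square planar.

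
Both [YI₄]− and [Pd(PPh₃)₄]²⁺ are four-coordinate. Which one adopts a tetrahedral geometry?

[YI₄]−

For [YI₄]−: Ligand charges: each iodide is −1. With an overall charge of −1 the yttrium centre must be in the +3 oxidation state. Y sits in group 3, so the d-electron count is 3 − 3 = 0. A d⁰ ion has no crystal-field stabilisation preference between square planar and tetrahedral, so four ligands adopt the sterically favoured tetrahedral geometry. → tetrahedral.
For [Pd(PPh₃)₄]²⁺: Triphenylphosphine is neutral; balancing the +2 overall charge requires Pd(II). Group 10 minus oxidation state 2 gives a d⁸ configuration. A 4d d⁸ ion has a large crystal-field splitting; square planar leaves the high-energy d_{x²−y²} orbital empty and maximises CFSE. → square planar.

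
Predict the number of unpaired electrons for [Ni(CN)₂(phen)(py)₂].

2

Each cyanide is −1; 1,10-phenanthroline is neutral; pyridine is neutral; balancing the 0 overall charge requires Ni(II).
Ni sits in group 10, so the d-electron count is 10 − 2 = 8.
Counting donor atoms: 2×cyanide (monodentate) → 2 donors; 1×1,10-phenanthroline (bidentate) → 2 donors; 2×pyridine (monodentate) → 2 donors. Coordination number = 6.
In an octahedral field the d⁸ configuration is t₂g⁶e_g² (only one arrangement possible), giving 2 unpaired electrons.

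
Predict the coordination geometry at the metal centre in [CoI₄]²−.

Ligand charges: each iodide is −1. With an overall charge of −2 the cobalt centre must be in the +2 oxidation state.
Group 9 minus oxidation state 2 gives a d⁷ configuration.
Coordination number: 4.
Iodide is a weak-field ligand.
For a high-spin 3d d⁷ ion with weak-field ligands the small Δₜ gives little square-planar CFSE advantage, so four ligands adopt the sterically favoured tetrahedral geometry.

tetrahedral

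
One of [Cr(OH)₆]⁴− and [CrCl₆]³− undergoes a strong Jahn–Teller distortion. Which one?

[Cr(OH)₆]⁴−

[Cr(OH)₆]⁴−: Ligand charges: each hydroxide is −1. With an overall charge of −4 the chromium centre must be in the +2 oxidation state. Cr sits in group 6, so the d-electron count is 6 − 2 = 4. Hydroxide is a weak-field ligand for a first-row metal, so the complex is high-spin. The t₂g³e_g¹ (high-spin) configuration has an unevenly filled e_g set; the Jahn–Teller theorem predicts a tetragonal distortion (typically axial elongation) to lift the degeneracy.
[CrCl₆]³−: Each chloride is −1; balancing the −3 overall charge requires Cr(III). Group 6 minus oxidation state 3 gives a d³ configuration. The d³ configuration leaves the e_g set evenly filled (or empty) — no strong Jahn–Teller driving force.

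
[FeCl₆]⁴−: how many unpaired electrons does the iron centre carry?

4

Summing ligand charges against the −4 overall charge gives an oxidation state of +2 for iron.
Fe sits in group 8, so the d-electron count is 8 − 2 = 6.
The spin state decides the count: Chloride is a weak-field ligand for a first-row metal, so the complex is high-spin.
An octahedral high-spin d⁶ ion is t₂g⁴e_g², giving 4 unpaired electrons.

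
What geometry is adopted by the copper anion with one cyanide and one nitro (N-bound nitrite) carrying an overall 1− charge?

linear

Summing ligand charges against the −1 overall charge gives an oxidation state of +1 for copper.
Copper is a group-11 element; Cu(I) is therefore d¹⁰.
With 2 monodentate ligands the coordination number is 2.
A d¹⁰ ion with only two ligands adopts a linear arrangement (sp hybridisation; no CFSE preference).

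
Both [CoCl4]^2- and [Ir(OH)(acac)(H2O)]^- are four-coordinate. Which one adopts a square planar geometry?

For [CoCl4]^2-: Each chloride is −1; balancing the −2 overall charge requires Co(II). Co sits in group 9, so the d-electron count is 9 − 2 = 7. For a high-spin 3d d⁷ ion with weak-field ligands the small Δₜ gives little square-planar CFSE advantage, so four ligands adopt the sterically favoured tetrahedral geometry. → tetrahedral.
For [Ir(OH)(acac)(H2O)]^-: Summing ligand charges against the −1 overall charge gives an oxidation state of +1 for iridium. Iridium is a group-9 element; Ir(I) is therefore d⁸. A 5d d⁸ ion has a large crystal-field splitting; square planar leaves the high-energy d_{x²−y²} orbital empty and maximises CFSE. → square planar.

[Ir(OH)(acac)(H2O)]^-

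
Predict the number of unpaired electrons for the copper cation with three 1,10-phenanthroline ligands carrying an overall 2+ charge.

Ligand charges: 1,10-phenanthroline is neutral. With an overall charge of +2 the copper centre must be in the +2 oxidation state.
Cu sits in group 11, so the d-electron count is 11 − 2 = 9.
Counting donor atoms: 3×1,10-phenanthroline (bidentate) → 6 donors. Coordination number = 6.
In an octahedral field the d⁹ configuration is t₂g⁶e_g³ (only one arrangement possible), giving 1 unpaired electron.

1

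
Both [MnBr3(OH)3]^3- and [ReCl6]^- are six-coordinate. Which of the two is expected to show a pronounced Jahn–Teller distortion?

[MnBr3(OH)3]^3-

[MnBr3(OH)3]^3-: Each bromide is −1; each hydroxide is −1; balancing the −3 overall charge requires Mn(III). Group 7 minus oxidation state 3 gives a d⁴ configuration. Bromide and hydroxide are weak-field ligands for a first-row metal, so the complex is high-spin. The t₂g³e_g¹ (high-spin) configuration has an unevenly filled e_g set; the Jahn–Teller theorem predicts a tetragonal distortion (typically axial elongation) to lift the degeneracy.
[ReCl6]^-: Each chloride is −1; balancing the −1 overall charge requires Re(V). Rhenium is a group-7 element; Re(V) is therefore d². The d² configuration leaves the e_g set evenly filled (or empty) — no strong Jahn–Teller driving force.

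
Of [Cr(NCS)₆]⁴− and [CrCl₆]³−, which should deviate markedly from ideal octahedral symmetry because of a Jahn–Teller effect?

[Cr(NCS)₆]⁴−: Ligand charges: each isothiocyanate is −1. With an overall charge of −4 the chromium centre must be in the +2 oxidation state. Chromium is a group-6 element; Cr(II) is therefore d⁴. Isothiocyanate is a weak-field ligand for a first-row metal, so the complex is high-spin. The t₂g³e_g¹ (high-spin) configuration has an unevenly filled e_g set; the Jahn–Teller theorem predicts a tetragonal distortion (typically axial elongation) to lift the degeneracy.
[CrCl₆]³−: Each chloride is −1; balancing the −3 overall charge requires Cr(III). Group 6 minus oxidation state 3 gives a d³ configuration. The d³ configuration leaves the e_g set evenly filled (or empty) — no strong Jahn–Teller driving force.

[Cr(NCS)₆]⁴−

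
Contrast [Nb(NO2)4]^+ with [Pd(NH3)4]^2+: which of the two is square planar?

[Pd(NH3)4]^2+

For [Nb(NO2)4]^+: Summing ligand charges against the +1 overall charge gives an oxidation state of +5 for niobium. Group 5 minus oxidation state 5 gives a d⁰ configuration. A d⁰ ion has no crystal-field stabilisation preference between square planar and tetrahedral, so four ligands adopt the sterically favoured tetrahedral geometry. → tetrahedral.
For [Pd(NH3)4]^2+: Ligand charges: ammonia is neutral. With an overall charge of +2 the palladium centre must be in the +2 oxidation state. Pd sits in group 10, so the d-electron count is 10 − 2 = 8. A 4d d⁸ ion has a large crystal-field splitting; square planar leaves the high-energy d_{x²−y²} orbital empty and maximises CFSE. → square planar.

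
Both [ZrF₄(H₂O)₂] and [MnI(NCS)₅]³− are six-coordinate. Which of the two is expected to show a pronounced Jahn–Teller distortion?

[MnI(NCS)₅]³−

[ZrF₄(H₂O)₂]: Summing ligand charges against the 0 overall charge gives an oxidation state of +4 for zirconium. Zirconium is a group-4 element; Zr(IV) is therefore d⁰. The d⁰ configuration leaves the e_g set evenly filled (or empty) — no strong Jahn–Teller driving force.
[MnI(NCS)₅]³−: Summing ligand charges against the −3 overall charge gives an oxidation state of +3 for manganese. Manganese is a group-7 element; Mn(III) is therefore d⁴. Iodide and isothiocyanate are weak-field ligands for a first-row metal, so the complex is high-spin. The t₂g³e_g¹ (high-spin) configuration has an unevenly filled e_g set; the Jahn–Teller theorem predicts a tetragonal distortion (typically axial elongation) to lift the degeneracy.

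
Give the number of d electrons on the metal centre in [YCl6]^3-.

d0

Each chloride is −1; balancing the −3 overall charge requires Y(III).
Y sits in group 3, so the d-electron count is 3 − 3 = 0.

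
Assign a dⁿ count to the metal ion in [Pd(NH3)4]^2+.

d8

Ligand charges: ammonia is neutral. With an overall charge of +2 the palladium centre must be in the +2 oxidation state.
Palladium is a group-10 element; Pd(II) is therefore d⁸.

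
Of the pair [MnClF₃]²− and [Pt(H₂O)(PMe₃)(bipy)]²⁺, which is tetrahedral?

For [MnClF₃]²−: Summing ligand charges against the −2 overall charge gives an oxidation state of +2 for manganese. Mn sits in group 7, so the d-electron count is 7 − 2 = 5. A high-spin d⁵ ion has zero CFSE in either geometry, so four ligands adopt the sterically favoured tetrahedral geometry. → tetrahedral.
For [Pt(H₂O)(PMe₃)(bipy)]²⁺: Ligand charges: water is neutral; trimethylphosphine is neutral; 2,2′-bipyridine is neutral. With an overall charge of +2 the platinum centre must be in the +2 oxidation state. Group 10 minus oxidation state 2 gives a d⁸ configuration. A 5d d⁸ ion has a large crystal-field splitting; square planar leaves the high-energy d_{x²−y²} orbital empty and maximises CFSE. → square planar.

[MnClF₃]²−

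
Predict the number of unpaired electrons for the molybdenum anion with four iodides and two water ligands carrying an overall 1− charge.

Ligand charges: each iodide is −1; water is neutral. With an overall charge of −1 the molybdenum centre must be in the +3 oxidation state.
Molybdenum is a group-6 element; Mo(III) is therefore d³.
In an octahedral field the d³ configuration is t₂g³e_g⁰ (only one arrangement possible), giving 3 unpaired electrons.

3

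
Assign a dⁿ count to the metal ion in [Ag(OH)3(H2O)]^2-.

d¹⁰

Summing ligand charges against the −2 overall charge gives an oxidation state of +1 for silver.
Silver is a group-11 element; Ag(I) is therefore d¹⁰.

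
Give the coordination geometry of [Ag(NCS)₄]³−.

tetrahedral

Ligand charges: each isothiocyanate is −1. With an overall charge of −3 the silver centre must be in the +1 oxidation state.
Silver is a group-11 element; Ag(I) is therefore d¹⁰.
With 4 monodentate ligands the coordination number is 4.
A d¹⁰ ion has no crystal-field stabilisation preference between square planar and tetrahedral, so four ligands adopt the sterically favoured tetrahedral geometry.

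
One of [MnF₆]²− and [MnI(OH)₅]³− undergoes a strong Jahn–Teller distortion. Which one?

[MnF₆]²−: Each fluoride is −1; balancing the −2 overall charge requires Mn(IV). Mn sits in group 7, so the d-electron count is 7 − 4 = 3. The d³ configuration leaves the e_g set evenly filled (or empty) — no strong Jahn–Teller driving force.
[MnI(OH)₅]³−: Ligand charges: each iodide is −1; each hydroxide is −1. With an overall charge of −3 the manganese centre must be in the +3 oxidation state. Mn sits in group 7, so the d-electron count is 7 − 3 = 4. Hydroxide and iodide are weak-field ligands for a first-row metal, so the complex is high-spin. The t₂g³e_g¹ (high-spin) configuration has an unevenly filled e_g set; the Jahn–Teller theorem predicts a tetragonal distortion (typically axial elongation) to lift the degeneracy.

[MnI(OH)₅]³−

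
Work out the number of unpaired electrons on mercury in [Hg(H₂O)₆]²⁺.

Ligand charges: water is neutral. With an overall charge of +2 the mercury centre must be in the +2 oxidation state.
Mercury is a group-12 element; Hg(II) is therefore d¹⁰.
In an octahedral field the d¹⁰ configuration is t₂g⁶e_g⁴, giving 0 unpaired electrons.

0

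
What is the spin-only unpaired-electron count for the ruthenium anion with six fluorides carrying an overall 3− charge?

1

Each fluoride is −1; balancing the −3 overall charge requires Ru(III).
Ruthenium is a group-8 element; Ru(III) is therefore d⁵.
The spin state decides the count: a 4d ion has a large Δₒ and is invariably low-spin.
An octahedral low-spin d⁵ ion is t₂g⁵e_g⁰, giving 1 unpaired electron.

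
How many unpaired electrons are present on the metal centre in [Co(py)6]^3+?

Summing ligand charges against the +3 overall charge gives an oxidation state of +3 for cobalt.
Cobalt is a group-9 element; Co(III) is therefore d⁶.
The spin state decides the count: Co(III) has an exceptionally large octahedral splitting and is low-spin with essentially every ligand except fluoride.
An octahedral low-spin d⁶ ion is t₂g⁶e_g⁰, giving 0 unpaired electrons.

0 unpaired electrons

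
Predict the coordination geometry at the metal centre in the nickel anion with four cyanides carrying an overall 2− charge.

square planar

Ligand charges: each cyanide is −1. With an overall charge of −2 the nickel centre must be in the +2 oxidation state.
Group 10 minus oxidation state 2 gives a d⁸ configuration.
With 4 monodentate ligands the coordination number is 4.
Cyanide is a strong-field ligand (high in the spectrochemical series).
A 3d d⁸ ion with strong-field ligands gains enough CFSE to favour square planar over tetrahedral.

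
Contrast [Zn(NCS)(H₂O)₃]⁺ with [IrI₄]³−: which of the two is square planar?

[IrI₄]³−

For [Zn(NCS)(H₂O)₃]⁺: Each isothiocyanate is −1; water is neutral; balancing the +1 overall charge requires Zn(II). Zn sits in group 12, so the d-electron count is 12 − 2 = 10. A d¹⁰ ion has no crystal-field stabilisation preference between square planar and tetrahedral, so four ligands adopt the sterically favoured tetrahedral geometry. → tetrahedral.
For [IrI₄]³−: Summing ligand charges against the −3 overall charge gives an oxidation state of +1 for iridium. Group 9 minus oxidation state 1 gives a d⁸ configuration. A 5d d⁸ ion has a large crystal-field splitting; square planar leaves the high-energy d_{x²−y²} orbital empty and maximises CFSE. → square planar.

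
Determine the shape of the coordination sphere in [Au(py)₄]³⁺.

Pyridine is neutral; balancing the +3 overall charge requires Au(III).
Gold is a group-11 element; Au(III) is therefore d⁸.
Coordination number: 4.
A 5d d⁸ ion has a large crystal-field splitting; square planar leaves the high-energy d_{x²−y²} orbital empty and maximises CFSE.

square planar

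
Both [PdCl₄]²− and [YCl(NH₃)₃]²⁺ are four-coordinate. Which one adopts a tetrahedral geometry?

[YCl(NH₃)₃]²⁺

For [PdCl₄]²−: Each chloride is −1; balancing the −2 overall charge requires Pd(II). Group 10 minus oxidation state 2 gives a d⁸ configuration. A 4d d⁸ ion has a large crystal-field splitting; square planar leaves the high-energy d_{x²−y²} orbital empty and maximises CFSE. → square planar.
For [YCl(NH₃)₃]²⁺: Each chloride is −1; ammonia is neutral; balancing the +2 overall charge requires Y(III). Y sits in group 3, so the d-electron count is 3 − 3 = 0. A d⁰ ion has no crystal-field stabilisation preference between square planar and tetrahedral, so four ligands adopt the sterically favoured tetrahedral geometry. → tetrahedral.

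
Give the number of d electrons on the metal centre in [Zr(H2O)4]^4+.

d⁰

Water is neutral; balancing the +4 overall charge requires Zr(IV).
Group 4 minus oxidation state 4 gives a d⁰ configuration.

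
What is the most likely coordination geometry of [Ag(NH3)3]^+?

Ligand charges: ammonia is neutral. With an overall charge of +1 the silver centre must be in the +1 oxidation state.
Ag sits in group 11, so the d-electron count is 11 − 1 = 10.
Coordination number: 3.
Three ligands around a d¹⁰ centre minimise repulsion in a trigonal-planar arrangement.

trigonal planar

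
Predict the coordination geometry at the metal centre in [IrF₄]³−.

Ligand charges: each fluoride is −1. With an overall charge of −3 the iridium centre must be in the +1 oxidation state.
Iridium is a group-9 element; Ir(I) is therefore d⁸.
Coordination number: 4.
A 5d d⁸ ion has a large crystal-field splitting; square planar leaves the high-energy d_{x²−y²} orbital empty and maximises CFSE.

square planar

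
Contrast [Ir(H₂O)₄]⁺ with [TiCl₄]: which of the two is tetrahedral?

For [Ir(H₂O)₄]⁺: Summing ligand charges against the +1 overall charge gives an oxidation state of +1 for iridium. Group 9 minus oxidation state 1 gives a d⁸ configuration. A 5d d⁸ ion has a large crystal-field splitting; square planar leaves the high-energy d_{x²−y²} orbital empty and maximises CFSE. → square planar.
For [TiCl₄]: Each chloride is −1; balancing the 0 overall charge requires Ti(IV). Group 4 minus oxidation state 4 gives a d⁰ configuration. A d⁰ ion has no crystal-field stabilisation preference between square planar and tetrahedral, so four ligands adopt the sterically favoured tetrahedral geometry. → tetrahedral.

[TiCl₄]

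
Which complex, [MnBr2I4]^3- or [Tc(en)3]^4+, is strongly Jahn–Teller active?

[MnBr2I4]^3-

[MnBr2I4]^3-: Ligand charges: each bromide is −1; each iodide is −1. With an overall charge of −3 the manganese centre must be in the +3 oxidation state. Mn sits in group 7, so the d-electron count is 7 − 3 = 4. Bromide and iodide are weak-field ligands for a first-row metal, so the complex is high-spin. The t₂g³e_g¹ (high-spin) configuration has an unevenly filled e_g set; the Jahn–Teller theorem predicts a tetragonal distortion (typically axial elongation) to lift the degeneracy.
[Tc(en)3]^4+: Summing ligand charges against the +4 overall charge gives an oxidation state of +4 for technetium. Group 7 minus oxidation state 4 gives a d³ configuration. The d³ configuration leaves the e_g set evenly filled (or empty) — no strong Jahn–Teller driving force.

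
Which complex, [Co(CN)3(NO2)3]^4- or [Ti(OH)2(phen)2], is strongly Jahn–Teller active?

[Co(CN)3(NO2)3]^4-

[Co(CN)3(NO2)3]^4-: Each cyanide is −1; each nitro (N-bound nitrite) is −1; balancing the −4 overall charge requires Co(II). Co sits in group 9, so the d-electron count is 9 − 2 = 7. Cyanide and nitro (N-bound nitrite) are strong-field ligands (high in the spectrochemical series) for a first-row metal, so the complex is low-spin. The t₂g⁶e_g¹ (low-spin) configuration has an unevenly filled e_g set; the Jahn–Teller theorem predicts a tetragonal distortion (typically axial elongation) to lift the degeneracy.
[Ti(OH)2(phen)2]: Summing ligand charges against the 0 overall charge gives an oxidation state of +2 for titanium. Ti sits in group 4, so the d-electron count is 4 − 2 = 2. The d² configuration leaves the e_g set evenly filled (or empty) — no strong Jahn–Teller driving force.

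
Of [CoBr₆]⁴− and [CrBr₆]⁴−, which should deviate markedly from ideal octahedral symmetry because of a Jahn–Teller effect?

[CrBr₆]⁴−

[CoBr₆]⁴−: Each bromide is −1; balancing the −4 overall charge requires Co(II). Co sits in group 9, so the d-electron count is 9 − 2 = 7. Bromide is a weak-field ligand for a first-row metal, so the complex is high-spin. The d⁷ configuration leaves the e_g set evenly filled (or empty) — no strong Jahn–Teller driving force.
[CrBr₆]⁴−: Summing ligand charges against the −4 overall charge gives an oxidation state of +2 for chromium. Chromium is a group-6 element; Cr(II) is therefore d⁴. Bromide is a weak-field ligand for a first-row metal, so the complex is high-spin. The t₂g³e_g¹ (high-spin) configuration has an unevenly filled e_g set; the Jahn–Teller theorem predicts a tetragonal distortion (typically axial elongation) to lift the degeneracy.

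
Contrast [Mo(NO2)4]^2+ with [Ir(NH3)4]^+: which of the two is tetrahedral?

For [Mo(NO2)4]^2+: Each nitro (N-bound nitrite) is −1; balancing the +2 overall charge requires Mo(VI). Mo sits in group 6, so the d-electron count is 6 − 6 = 0. A d⁰ ion has no crystal-field stabilisation preference between square planar and tetrahedral, so four ligands adopt the sterically favoured tetrahedral geometry. → tetrahedral.
For [Ir(NH3)4]^+: Summing ligand charges against the +1 overall charge gives an oxidation state of +1 for iridium. Ir sits in group 9, so the d-electron count is 9 − 1 = 8. A 5d d⁸ ion has a large crystal-field splitting; square planar leaves the high-energy d_{x²−y²} orbital empty and maximises CFSE. → square planar.

[Mo(NO2)4]^2+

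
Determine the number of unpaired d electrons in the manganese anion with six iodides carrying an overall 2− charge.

3 unpaired electrons

Ligand charges: each iodide is −1. With an overall charge of −2 the manganese centre must be in the +4 oxidation state.
Group 7 minus oxidation state 4 gives a d³ configuration.
In an octahedral field the d³ configuration is t₂g³e_g⁰ (only one arrangement possible), giving 3 unpaired electrons.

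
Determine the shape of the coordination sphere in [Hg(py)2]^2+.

Pyridine is neutral; balancing the +2 overall charge requires Hg(II).
Group 12 minus oxidation state 2 gives a d¹⁰ configuration.
With 2 monodentate ligands the coordination number is 2.
A d¹⁰ ion with only two ligands adopts a linear arrangement (sp hybridisation; no CFSE preference).

linear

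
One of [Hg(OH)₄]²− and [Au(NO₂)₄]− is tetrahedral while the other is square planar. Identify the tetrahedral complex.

For [Hg(OH)₄]²−: Summing ligand charges against the −2 overall charge gives an oxidation state of +2 for mercury. Mercury is a group-12 element; Hg(II) is therefore d¹⁰. A d¹⁰ ion has no crystal-field stabilisation preference between square planar and tetrahedral, so four ligands adopt the sterically favoured tetrahedral geometry. → tetrahedral.
For [Au(NO₂)₄]−: Summing ligand charges against the −1 overall charge gives an oxidation state of +3 for gold. Gold is a group-11 element; Au(III) is therefore d⁸. A 5d d⁸ ion has a large crystal-field splitting; square planar leaves the high-energy d_{x²−y²} orbital empty and maximises CFSE. → square planar.

[Hg(OH)₄]²−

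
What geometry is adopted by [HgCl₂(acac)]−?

tetrahedral

Summing ligand charges against the −1 overall charge gives an oxidation state of +2 for mercury.
Hg sits in group 12, so the d-electron count is 12 − 2 = 10.
Counting donor atoms: 2×chloride (monodentate) → 2 donors; 1×acetylacetonate (bidentate) → 2 donors. Coordination number = 4.
A d¹⁰ ion has no crystal-field stabilisation preference between square planar and tetrahedral, so four ligands adopt the sterically favoured tetrahedral geometry.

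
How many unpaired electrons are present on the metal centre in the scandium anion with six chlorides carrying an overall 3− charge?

0

Ligand charges: each chloride is −1. With an overall charge of −3 the scandium centre must be in the +3 oxidation state.
Scandium is a group-3 element; Sc(III) is therefore d⁰.
In an octahedral field the d⁰ configuration is t₂g⁰e_g⁰, giving 0 unpaired electrons.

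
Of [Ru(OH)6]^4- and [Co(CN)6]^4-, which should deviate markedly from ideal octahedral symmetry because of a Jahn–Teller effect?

[Ru(OH)6]^4-: Summing ligand charges against the −4 overall charge gives an oxidation state of +2 for ruthenium. Group 8 minus oxidation state 2 gives a d⁶ configuration. A 4d ion has a large Δₒ and is invariably low-spin. The d⁶ configuration leaves the e_g set evenly filled (or empty) — no strong Jahn–Teller driving force.
[Co(CN)6]^4-: Summing ligand charges against the −4 overall charge gives an oxidation state of +2 for cobalt. Cobalt is a group-9 element; Co(II) is therefore d⁷. Cyanide is a strong-field ligand (high in the spectrochemical series) for a first-row metal, so the complex is low-spin. The t₂g⁶e_g¹ (low-spin) configuration has an unevenly filled e_g set; the Jahn–Teller theorem predicts a tetragonal distortion (typically axial elongation) to lift the degeneracy.

[Co(CN)6]^4-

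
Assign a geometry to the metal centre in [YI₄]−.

tetrahedral

Summing ligand charges against the −1 overall charge gives an oxidation state of +3 for yttrium.
Group 3 minus oxidation state 3 gives a d⁰ configuration.
Coordination number: 4.
A d⁰ ion has no crystal-field stabilisation preference between square planar and tetrahedral, so four ligands adopt the sterically favoured tetrahedral geometry.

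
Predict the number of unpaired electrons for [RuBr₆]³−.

Summing ligand charges against the −3 overall charge gives an oxidation state of +3 for ruthenium.
Group 8 minus oxidation state 3 gives a d⁵ configuration.
The spin state decides the count: a 4d ion has a large Δₒ and is invariably low-spin.
An octahedral low-spin d⁵ ion is t₂g⁵e_g⁰, giving 1 unpaired electron.

1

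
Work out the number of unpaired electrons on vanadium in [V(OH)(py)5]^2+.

2 unpaired electrons

Ligand charges: each hydroxide is −1; pyridine is neutral. With an overall charge of +2 the vanadium centre must be in the +3 oxidation state.
Vanadium is a group-5 element; V(III) is therefore d².
In an octahedral field the d² configuration is t₂g²e_g⁰ (only one arrangement possible), giving 2 unpaired electrons.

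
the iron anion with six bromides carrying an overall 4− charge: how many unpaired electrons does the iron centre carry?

Ligand charges: each bromide is −1. With an overall charge of −4 the iron centre must be in the +2 oxidation state.
Group 8 minus oxidation state 2 gives a d⁶ configuration.
The spin state decides the count: Bromide is a weak-field ligand for a first-row metal, so the complex is high-spin.
An octahedral high-spin d⁶ ion is t₂g⁴e_g², giving 4 unpaired electrons.

4 unpaired electrons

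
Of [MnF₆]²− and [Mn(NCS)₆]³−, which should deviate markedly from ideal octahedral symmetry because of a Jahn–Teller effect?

[MnF₆]²−: Ligand charges: each fluoride is −1. With an overall charge of −2 the manganese centre must be in the +4 oxidation state. Group 7 minus oxidation state 4 gives a d³ configuration. The d³ configuration leaves the e_g set evenly filled (or empty) — no strong Jahn–Teller driving force.
[Mn(NCS)₆]³−: Ligand charges: each isothiocyanate is −1. With an overall charge of −3 the manganese centre must be in the +3 oxidation state. Mn sits in group 7, so the d-electron count is 7 − 3 = 4. Isothiocyanate is a weak-field ligand for a first-row metal, so the complex is high-spin. The t₂g³e_g¹ (high-spin) configuration has an unevenly filled e_g set; the Jahn–Teller theorem predicts a tetragonal distortion (typically axial elongation) to lift the degeneracy.

[Mn(NCS)₆]³−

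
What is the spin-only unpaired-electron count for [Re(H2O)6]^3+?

2

Water is neutral; balancing the +3 overall charge requires Re(III).
Re sits in group 7, so the d-electron count is 7 − 3 = 4.
The spin state decides the count: a 5d ion has a large Δₒ and is invariably low-spin.
An octahedral low-spin d⁴ ion is t₂g⁴e_g⁰, giving 2 unpaired electrons.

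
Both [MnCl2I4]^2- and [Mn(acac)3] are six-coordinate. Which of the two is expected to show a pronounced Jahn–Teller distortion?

[Mn(acac)3]

[MnCl2I4]^2-: Ligand charges: each chloride is −1; each iodide is −1. With an overall charge of −2 the manganese centre must be in the +4 oxidation state. Mn sits in group 7, so the d-electron count is 7 − 4 = 3. The d³ configuration leaves the e_g set evenly filled (or empty) — no strong Jahn–Teller driving force.
[Mn(acac)3]: Each acetylacetonate is −1; balancing the 0 overall charge requires Mn(III). Manganese is a group-7 element; Mn(III) is therefore d⁴. Acetylacetonate is a weak-field ligand for a first-row metal, so the complex is high-spin. The t₂g³e_g¹ (high-spin) configuration has an unevenly filled e_g set; the Jahn–Teller theorem predicts a tetragonal distortion (typically axial elongation) to lift the degeneracy.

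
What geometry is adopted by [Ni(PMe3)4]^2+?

Ligand charges: trimethylphosphine is neutral. With an overall charge of +2 the nickel centre must be in the +2 oxidation state.
Group 10 minus oxidation state 2 gives a d⁸ configuration.
Coordination number: 4.
Trimethylphosphine is a strong-field ligand (high in the spectrochemical series).
A 3d d⁸ ion with strong-field ligands gains enough CFSE to favour square planar over tetrahedral.

square planar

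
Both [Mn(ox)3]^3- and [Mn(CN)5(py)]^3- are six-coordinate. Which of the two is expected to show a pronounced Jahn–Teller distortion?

[Mn(ox)3]^3-

[Mn(ox)3]^3-: Summing ligand charges against the −3 overall charge gives an oxidation state of +3 for manganese. Manganese is a group-7 element; Mn(III) is therefore d⁴. Oxalate is a weak-field ligand for a first-row metal, so the complex is high-spin. The t₂g³e_g¹ (high-spin) configuration has an unevenly filled e_g set; the Jahn–Teller theorem predicts a tetragonal distortion (typically axial elongation) to lift the degeneracy.
[Mn(CN)5(py)]^3-: Each cyanide is −1; pyridine is neutral; balancing the −3 overall charge requires Mn(II). Group 7 minus oxidation state 2 gives a d⁵ configuration. Cyanide is a strong-field ligand (high in the spectrochemical series) for a first-row metal, so the complex is low-spin. The d⁵ configuration leaves the e_g set evenly filled (or empty) — no strong Jahn–Teller driving force.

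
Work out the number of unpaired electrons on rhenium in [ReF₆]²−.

3

Summing ligand charges against the −2 overall charge gives an oxidation state of +4 for rhenium.
Re sits in group 7, so the d-electron count is 7 − 4 = 3.
In an octahedral field the d³ configuration is t₂g³e_g⁰ (only one arrangement possible), giving 3 unpaired electrons.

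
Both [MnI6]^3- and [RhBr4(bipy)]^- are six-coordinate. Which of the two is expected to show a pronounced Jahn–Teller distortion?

[MnI6]^3-

[MnI6]^3-: Ligand charges: each iodide is −1. With an overall charge of −3 the manganese centre must be in the +3 oxidation state. Mn sits in group 7, so the d-electron count is 7 − 3 = 4. Iodide is a weak-field ligand for a first-row metal, so the complex is high-spin. The t₂g³e_g¹ (high-spin) configuration has an unevenly filled e_g set; the Jahn–Teller theorem predicts a tetragonal distortion (typically axial elongation) to lift the degeneracy.
[RhBr4(bipy)]^-: Ligand charges: each bromide is −1; 2,2′-bipyridine is neutral. With an overall charge of −1 the rhodium centre must be in the +3 oxidation state. Group 9 minus oxidation state 3 gives a d⁶ configuration. A 4d ion has a large Δₒ and is invariably low-spin. The d⁶ configuration leaves the e_g set evenly filled (or empty) — no strong Jahn–Teller driving force.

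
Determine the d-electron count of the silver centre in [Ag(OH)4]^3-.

d10

Summing ligand charges against the −3 overall charge gives an oxidation state of +1 for silver.
Silver is a group-11 element; Ag(I) is therefore d¹⁰.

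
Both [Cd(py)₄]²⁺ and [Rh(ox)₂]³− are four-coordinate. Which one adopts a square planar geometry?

[Rh(ox)₂]³−

For [Cd(py)₄]²⁺: Ligand charges: pyridine is neutral. With an overall charge of +2 the cadmium centre must be in the +2 oxidation state. Group 12 minus oxidation state 2 gives a d¹⁰ configuration. A d¹⁰ ion has no crystal-field stabilisation preference between square planar and tetrahedral, so four ligands adopt the sterically favoured tetrahedral geometry. → tetrahedral.
For [Rh(ox)₂]³−: Summing ligand charges against the −3 overall charge gives an oxidation state of +1 for rhodium. Rh sits in group 9, so the d-electron count is 9 − 1 = 8. A 4d d⁸ ion has a large crystal-field splitting; square planar leaves the high-energy d_{x²−y²} orbital empty and maximises CFSE. → square planar.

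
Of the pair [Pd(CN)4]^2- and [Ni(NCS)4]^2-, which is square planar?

For [Pd(CN)4]^2-: Ligand charges: each cyanide is −1. With an overall charge of −2 the palladium centre must be in the +2 oxidation state. Pd sits in group 10, so the d-electron count is 10 − 2 = 8. A 4d d⁸ ion has a large crystal-field splitting; square planar leaves the high-energy d_{x²−y²} orbital empty and maximises CFSE. → square planar.
For [Ni(NCS)4]^2-: Summing ligand charges against the −2 overall charge gives an oxidation state of +2 for nickel. Group 10 minus oxidation state 2 gives a d⁸ configuration. Isothiocyanate is a weak-field ligand. With weak-field ligands the CFSE gain from square planar is small, so a 3d d⁸ ion takes the sterically preferred tetrahedral geometry. → tetrahedral.

[Pd(CN)4]^2-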